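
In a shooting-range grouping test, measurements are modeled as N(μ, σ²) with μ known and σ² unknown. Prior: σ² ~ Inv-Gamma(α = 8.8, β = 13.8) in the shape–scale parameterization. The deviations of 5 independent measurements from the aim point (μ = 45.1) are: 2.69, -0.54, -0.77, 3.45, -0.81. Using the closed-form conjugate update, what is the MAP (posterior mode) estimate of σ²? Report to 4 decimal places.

1.9626

With known mean μ and an Inverse-Gamma(α, β) prior on σ², the Normal likelihood is conjugate: posterior is Inv-Gamma(α + n/2, β + Σ(xᵢ−μ)²/2).
Σ(xᵢ−μ)² = (2.69)² + (-0.54)² + (-0.77)² + (3.45)² + (-0.81)² = 20.6792.
Posterior: Inv-Gamma(8.8 + 5/2, 13.8 + 20.6792/2) = Inv-Gamma(11.30, 24.13960).
Mode = β/(α+1) = 24.13960/12.30 = 1.9626.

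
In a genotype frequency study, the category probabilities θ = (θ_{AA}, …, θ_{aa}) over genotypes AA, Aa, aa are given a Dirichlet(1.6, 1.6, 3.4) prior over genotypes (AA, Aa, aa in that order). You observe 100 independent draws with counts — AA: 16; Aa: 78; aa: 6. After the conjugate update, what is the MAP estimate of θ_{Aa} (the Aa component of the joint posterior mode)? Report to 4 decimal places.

0.7587

The Dirichlet prior is conjugate to the Multinomial likelihood: each posterior αⱼ = prior αⱼ + observed count nⱼ.
Posterior concentration: (17.6, 79.6, 9.4), total = 106.6.
Joint mode component: (α_{Aa}−1)/(Σα−K) = 78.6/103.6 = 0.7587.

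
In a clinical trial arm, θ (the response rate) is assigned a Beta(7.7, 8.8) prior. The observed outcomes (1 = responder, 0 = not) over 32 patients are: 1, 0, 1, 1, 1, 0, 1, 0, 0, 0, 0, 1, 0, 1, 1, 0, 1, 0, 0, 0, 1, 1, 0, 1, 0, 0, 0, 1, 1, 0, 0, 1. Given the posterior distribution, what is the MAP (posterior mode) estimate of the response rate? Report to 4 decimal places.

0.4667

The Beta prior is conjugate to a Binomial/Bernoulli likelihood; the update adds successes to α and failures to β.
Posterior: Beta(α+k, β+n−k) = Beta(7.7+15, 8.8+17) = Beta(22.7, 25.8).
Mode of Beta(a,b) for a,b>1 is (a−1)/(a+b−2) = 21.7/46.5 = 0.4667.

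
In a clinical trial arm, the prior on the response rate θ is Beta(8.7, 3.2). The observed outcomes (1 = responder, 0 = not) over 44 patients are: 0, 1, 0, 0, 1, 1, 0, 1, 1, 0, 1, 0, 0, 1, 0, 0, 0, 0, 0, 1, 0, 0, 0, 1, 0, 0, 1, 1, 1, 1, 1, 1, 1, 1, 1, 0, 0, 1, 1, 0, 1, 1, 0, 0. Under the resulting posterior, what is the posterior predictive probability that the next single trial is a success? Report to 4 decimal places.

0.5492

The Beta prior is conjugate to a Binomial/Bernoulli likelihood; the update adds successes to α and failures to β.
Posterior: Beta(α+k, β+n−k) = Beta(8.7+22, 3.2+22) = Beta(30.7, 25.2).
For a single future Bernoulli trial, P(success | data) = α/(α+β) = 0.5492.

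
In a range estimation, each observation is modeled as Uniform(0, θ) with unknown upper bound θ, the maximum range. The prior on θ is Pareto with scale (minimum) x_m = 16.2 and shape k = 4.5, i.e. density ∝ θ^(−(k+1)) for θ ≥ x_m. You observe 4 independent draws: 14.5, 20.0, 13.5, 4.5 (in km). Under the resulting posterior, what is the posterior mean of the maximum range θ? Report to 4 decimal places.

22.6667

A Pareto(scale x_m, shape k) prior on the upper bound θ of Uniform(0, θ) is conjugate: posterior is Pareto(max(x_m, max xᵢ), k + n).
Sample maximum = 20.0; prior scale x_m = 16.2 → posterior scale = max = 20.0.
Posterior shape = 4.5 + 4 = 8.5.
E[θ|data] = k·x_m/(k−1) = 8.5·20.0/7.5 = 22.6667.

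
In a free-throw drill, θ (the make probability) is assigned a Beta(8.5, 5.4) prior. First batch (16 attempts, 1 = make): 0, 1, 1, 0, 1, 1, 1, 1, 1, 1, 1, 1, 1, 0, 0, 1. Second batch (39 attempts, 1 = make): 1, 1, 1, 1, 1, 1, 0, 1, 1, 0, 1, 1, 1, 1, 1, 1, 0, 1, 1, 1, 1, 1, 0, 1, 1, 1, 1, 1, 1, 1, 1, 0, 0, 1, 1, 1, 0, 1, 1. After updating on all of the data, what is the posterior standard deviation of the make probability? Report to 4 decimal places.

0.0509

The Beta prior is conjugate to a Binomial/Bernoulli likelihood; the update adds successes to α and failures to β.
After batch 1: Beta(8.5+12, 5.4+4) = Beta(20.5, 9.4).
After batch 2: Beta(20.5+32, 9.4+7) = Beta(52.5, 16.4).
Var = αβ/((α+β)²(α+β+1)) = 52.5·16.4/(68.9²·69.9) = 0.00259470; SD = √0.00259470 = 0.0509.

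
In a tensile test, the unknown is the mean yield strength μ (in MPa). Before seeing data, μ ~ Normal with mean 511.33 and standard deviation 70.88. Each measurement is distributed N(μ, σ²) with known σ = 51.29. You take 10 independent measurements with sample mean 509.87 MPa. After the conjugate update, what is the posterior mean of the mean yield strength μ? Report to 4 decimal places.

For Normal data with known variance σ², a Normal(μ₀, σ₀²) prior on μ is conjugate. Posterior precision = 1/σ₀² + n/σ²; posterior mean is the precision-weighted average of μ₀ and x̄.
n·x̄ = 10·509.87 = 5098.7.
σ₀² = 70.88² = 5023.9744, σ² = 51.29² = 2630.6641; σ² + n·σ₀² = 2630.6641 + 10·5023.9744 = 52870.4081.
Posterior mean = (μ₀/σ₀² + n·x̄/σ²)/(1/σ₀² + n/σ²) = (σ²·μ₀ + σ₀²·n·x̄)/(σ² + n·σ₀²) = (2630.6641·511.33 + 5023.9744·5098.7)/52870.4081 = 26960875.747533/52870.4081 = 509.9426.

509.9426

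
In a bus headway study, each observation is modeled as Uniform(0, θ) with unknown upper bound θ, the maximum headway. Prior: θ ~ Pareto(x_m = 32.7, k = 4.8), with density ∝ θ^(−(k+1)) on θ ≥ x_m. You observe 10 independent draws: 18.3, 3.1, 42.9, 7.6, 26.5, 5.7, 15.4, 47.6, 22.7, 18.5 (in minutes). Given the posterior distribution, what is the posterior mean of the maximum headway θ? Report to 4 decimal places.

A Pareto(scale x_m, shape k) prior on the upper bound θ of Uniform(0, θ) is conjugate: posterior is Pareto(max(x_m, max xᵢ), k + n).
Sample maximum = 47.6; prior scale x_m = 32.7 → posterior scale = max = 47.6.
Posterior shape = 4.8 + 10 = 14.8.
E[θ|data] = k·x_m/(k−1) = 14.8·47.6/13.8 = 51.0493.

51.0493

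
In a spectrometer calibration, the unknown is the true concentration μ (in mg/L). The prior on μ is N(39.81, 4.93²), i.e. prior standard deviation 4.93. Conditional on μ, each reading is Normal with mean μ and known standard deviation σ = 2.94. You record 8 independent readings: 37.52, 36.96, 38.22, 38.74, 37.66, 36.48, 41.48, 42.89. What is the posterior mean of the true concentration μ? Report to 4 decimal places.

38.7891

For Normal data with known variance σ², a Normal(μ₀, σ₀²) prior on μ is conjugate. Posterior precision = 1/σ₀² + n/σ²; posterior mean is the precision-weighted average of μ₀ and x̄.
Σxᵢ = 37.52 + 36.96 + 38.22 + 38.74 + 37.66 + 36.48 + 41.48 + 42.89 = 309.95, so n·x̄ = 309.95.
σ₀² = 4.93² = 24.3049, σ² = 2.94² = 8.6436; σ² + n·σ₀² = 8.6436 + 8·24.3049 = 203.0828.
Posterior mean = (μ₀/σ₀² + n·x̄/σ²)/(1/σ₀² + n/σ²) = (σ²·μ₀ + σ₀²·n·x̄)/(σ² + n·σ₀²) = (8.6436·39.81 + 24.3049·309.95)/203.0828 = 7877.405471/203.0828 = 38.7891.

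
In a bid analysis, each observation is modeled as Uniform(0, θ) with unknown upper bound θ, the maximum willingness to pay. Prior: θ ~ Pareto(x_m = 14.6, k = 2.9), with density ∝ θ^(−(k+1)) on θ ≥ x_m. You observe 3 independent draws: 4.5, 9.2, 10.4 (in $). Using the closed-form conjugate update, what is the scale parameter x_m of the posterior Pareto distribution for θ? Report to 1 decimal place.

A Pareto(scale x_m, shape k) prior on the upper bound θ of Uniform(0, θ) is conjugate: posterior is Pareto(max(x_m, max xᵢ), k + n).
Sample maximum = 10.4; prior scale x_m = 14.6 → posterior scale = max = 14.6.
Posterior shape = 2.9 + 3 = 5.9.
Posterior scale x_m = 14.6.

14.6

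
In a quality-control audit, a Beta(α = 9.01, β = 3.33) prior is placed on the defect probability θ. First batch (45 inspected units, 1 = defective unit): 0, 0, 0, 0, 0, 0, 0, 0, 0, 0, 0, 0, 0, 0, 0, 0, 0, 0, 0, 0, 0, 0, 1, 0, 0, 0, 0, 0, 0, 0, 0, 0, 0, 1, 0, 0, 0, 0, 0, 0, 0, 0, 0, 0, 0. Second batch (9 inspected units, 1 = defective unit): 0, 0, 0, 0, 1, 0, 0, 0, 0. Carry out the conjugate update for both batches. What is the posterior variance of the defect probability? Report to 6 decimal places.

0.002202

The Beta prior is conjugate to a Binomial/Bernoulli likelihood; the update adds successes to α and failures to β.
After batch 1: Beta(9.01+2, 3.33+43) = Beta(11.01, 46.33).
After batch 2: Beta(11.01+1, 46.33+8) = Beta(12.01, 54.33).
Var = αβ/((α+β)²(α+β+1)) = 12.01·54.33/(66.34²·67.34) = 0.002202.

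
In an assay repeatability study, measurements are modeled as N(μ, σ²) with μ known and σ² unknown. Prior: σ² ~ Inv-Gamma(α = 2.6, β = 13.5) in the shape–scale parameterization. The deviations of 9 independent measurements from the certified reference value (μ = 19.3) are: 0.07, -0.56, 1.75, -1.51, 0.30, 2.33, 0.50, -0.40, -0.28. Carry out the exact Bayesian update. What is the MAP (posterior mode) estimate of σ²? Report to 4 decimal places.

2.3869

With known mean μ and an Inverse-Gamma(α, β) prior on σ², the Normal likelihood is conjugate: posterior is Inv-Gamma(α + n/2, β + Σ(xᵢ−μ)²/2).
Σ(xᵢ−μ)² = (0.07)² + (-0.56)² + (1.75)² + (-1.51)² + (0.30)² + (2.33)² + (0.50)² + (-0.40)² + (-0.28)² = 11.6684.
Posterior: Inv-Gamma(2.6 + 9/2, 13.5 + 11.6684/2) = Inv-Gamma(7.10, 19.33420).
Mode = β/(α+1) = 19.33420/8.10 = 2.3869.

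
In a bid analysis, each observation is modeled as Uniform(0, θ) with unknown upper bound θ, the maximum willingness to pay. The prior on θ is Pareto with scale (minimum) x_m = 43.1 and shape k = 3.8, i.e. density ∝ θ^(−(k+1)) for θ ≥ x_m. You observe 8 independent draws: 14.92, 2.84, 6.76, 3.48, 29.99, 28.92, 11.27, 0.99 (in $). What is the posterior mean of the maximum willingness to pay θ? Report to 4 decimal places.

A Pareto(scale x_m, shape k) prior on the upper bound θ of Uniform(0, θ) is conjugate: posterior is Pareto(max(x_m, max xᵢ), k + n).
Sample maximum = 29.99; prior scale x_m = 43.1 → posterior scale = max = 43.10.
Posterior shape = 3.8 + 8 = 11.8.
E[θ|data] = k·x_m/(k−1) = 11.8·43.10/10.8 = 47.0907.

47.0907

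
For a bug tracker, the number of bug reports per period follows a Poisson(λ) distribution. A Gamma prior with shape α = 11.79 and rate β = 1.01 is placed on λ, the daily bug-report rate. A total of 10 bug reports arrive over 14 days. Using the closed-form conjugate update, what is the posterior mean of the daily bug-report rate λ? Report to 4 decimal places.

With a Gamma(shape α, rate β) prior, the Poisson likelihood is conjugate: the posterior is Gamma(α + ΣXᵢ, β + n).
Posterior: Gamma(α+S, β+n) = Gamma(11.79+10, 1.01+14) = Gamma(21.79, 15.01).
Posterior mean = α/β = 21.79/15.01 = 1.4517.

1.4517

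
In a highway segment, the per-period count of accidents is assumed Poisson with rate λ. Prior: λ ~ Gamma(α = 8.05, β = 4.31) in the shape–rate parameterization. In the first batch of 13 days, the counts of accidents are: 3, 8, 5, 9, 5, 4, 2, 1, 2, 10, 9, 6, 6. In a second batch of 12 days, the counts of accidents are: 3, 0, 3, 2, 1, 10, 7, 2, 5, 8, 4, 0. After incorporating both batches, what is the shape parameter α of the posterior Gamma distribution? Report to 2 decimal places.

With a Gamma(shape α, rate β) prior, the Poisson likelihood is conjugate: the posterior is Gamma(α + ΣXᵢ, β + n).
Batch 1: sum of counts S = 70 over n = 13 days.
After batch 1: Gamma(α+S, β+n) = Gamma(8.05+70, 4.31+13) = Gamma(78.05, 17.31).
Batch 2: sum of counts S = 45 over n = 12 days.
After batch 2: Gamma(α+S, β+n) = Gamma(78.05+45, 17.31+12) = Gamma(123.05, 29.31).
Posterior α = 123.05.

123.05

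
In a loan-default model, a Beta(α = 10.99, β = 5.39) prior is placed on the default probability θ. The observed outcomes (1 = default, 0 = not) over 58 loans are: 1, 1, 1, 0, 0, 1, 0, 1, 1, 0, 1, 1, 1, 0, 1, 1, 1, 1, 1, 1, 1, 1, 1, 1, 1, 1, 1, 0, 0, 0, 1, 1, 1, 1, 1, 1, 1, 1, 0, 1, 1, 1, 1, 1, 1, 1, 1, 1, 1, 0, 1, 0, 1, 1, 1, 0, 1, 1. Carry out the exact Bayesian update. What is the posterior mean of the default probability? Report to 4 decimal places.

The Beta prior is conjugate to a Binomial/Bernoulli likelihood; the update adds successes to α and failures to β.
Posterior: Beta(α+k, β+n−k) = Beta(10.99+46, 5.39+12) = Beta(56.99, 17.39).
Posterior mean = α/(α+β) = 56.99/74.38 = 0.7662.

0.7662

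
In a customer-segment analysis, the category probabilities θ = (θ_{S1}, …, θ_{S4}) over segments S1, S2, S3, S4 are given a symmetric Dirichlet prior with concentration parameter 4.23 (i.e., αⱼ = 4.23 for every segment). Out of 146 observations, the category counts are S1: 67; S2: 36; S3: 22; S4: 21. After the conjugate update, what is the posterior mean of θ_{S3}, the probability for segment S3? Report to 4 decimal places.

The Dirichlet prior is conjugate to the Multinomial likelihood: each posterior αⱼ = prior αⱼ + observed count nⱼ.
Posterior concentration: (71.23, 40.23, 26.23, 25.23), total = 162.92.
E[θ_{S3}|data] = α_{S3}/Σα = 26.23/162.92 = 0.1610.

0.1610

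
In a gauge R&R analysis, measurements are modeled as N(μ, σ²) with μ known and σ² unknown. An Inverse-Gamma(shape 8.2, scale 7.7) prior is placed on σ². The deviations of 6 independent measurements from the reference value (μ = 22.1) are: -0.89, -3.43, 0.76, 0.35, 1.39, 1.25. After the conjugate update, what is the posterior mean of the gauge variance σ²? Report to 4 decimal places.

1.5761

With known mean μ and an Inverse-Gamma(α, β) prior on σ², the Normal likelihood is conjugate: posterior is Inv-Gamma(α + n/2, β + Σ(xᵢ−μ)²/2).
Σ(xᵢ−μ)² = (-0.89)² + (-3.43)² + (0.76)² + (0.35)² + (1.39)² + (1.25)² = 16.7517.
Posterior: Inv-Gamma(8.2 + 6/2, 7.7 + 16.7517/2) = Inv-Gamma(11.20, 16.07585).
E[σ²|data] = β/(α−1) = 16.07585/10.20 = 1.5761.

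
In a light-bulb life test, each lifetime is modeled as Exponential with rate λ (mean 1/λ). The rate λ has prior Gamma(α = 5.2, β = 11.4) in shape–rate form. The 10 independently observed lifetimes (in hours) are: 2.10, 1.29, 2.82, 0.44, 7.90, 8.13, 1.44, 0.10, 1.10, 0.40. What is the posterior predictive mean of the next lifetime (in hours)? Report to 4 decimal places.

2.6141

With a Gamma(shape α, rate β) prior on the exponential rate λ, the posterior after n observations with total T = Σxᵢ is Gamma(α+n, β+T).
Sum of observations T = 25.72 hours; n = 10.
Posterior: Gamma(5.2+10, 11.4+25.72) = Gamma(15.2, 37.12).
The predictive distribution for the next observation is Lomax; its mean is β/(α−1) = 37.12/14.2 = 2.6141.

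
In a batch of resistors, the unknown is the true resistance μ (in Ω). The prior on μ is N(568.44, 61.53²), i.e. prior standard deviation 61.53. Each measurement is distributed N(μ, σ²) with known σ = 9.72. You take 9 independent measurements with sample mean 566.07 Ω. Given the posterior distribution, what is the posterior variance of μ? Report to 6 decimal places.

10.468573

For Normal data with known variance σ², a Normal(μ₀, σ₀²) prior on μ is conjugate. Posterior precision = 1/σ₀² + n/σ²; posterior mean is the precision-weighted average of μ₀ and x̄.
σ₀² = 61.53² = 3785.9409, σ² = 9.72² = 94.4784; σ² + n·σ₀² = 94.4784 + 9·3785.9409 = 34167.9465.
Posterior precision = 1/σ₀² + n/σ² = 1/3785.9409 + 9/94.4784 = (σ² + n·σ₀²)/(σ₀²σ²) = 34167.9465/(3785.9409·94.4784); posterior variance σₙ² = σ₀²σ²/(σ² + n·σ₀²) = 3785.9409·94.4784/34167.9465 = 10.468573.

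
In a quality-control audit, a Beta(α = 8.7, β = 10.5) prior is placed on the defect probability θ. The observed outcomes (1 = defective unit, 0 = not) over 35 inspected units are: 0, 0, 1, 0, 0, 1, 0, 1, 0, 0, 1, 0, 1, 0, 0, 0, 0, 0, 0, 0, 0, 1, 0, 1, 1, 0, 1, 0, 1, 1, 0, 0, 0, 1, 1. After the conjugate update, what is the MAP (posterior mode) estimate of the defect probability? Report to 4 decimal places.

The Beta prior is conjugate to a Binomial/Bernoulli likelihood; the update adds successes to α and failures to β.
Posterior: Beta(α+k, β+n−k) = Beta(8.7+13, 10.5+22) = Beta(21.7, 32.5).
Mode of Beta(a,b) for a,b>1 is (a−1)/(a+b−2) = 20.7/52.2 = 0.3966.

0.3966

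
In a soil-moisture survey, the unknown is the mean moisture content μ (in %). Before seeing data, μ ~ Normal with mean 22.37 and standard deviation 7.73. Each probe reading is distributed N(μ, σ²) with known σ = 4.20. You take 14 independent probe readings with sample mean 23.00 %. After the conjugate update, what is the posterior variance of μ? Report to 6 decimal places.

For Normal data with known variance σ², a Normal(μ₀, σ₀²) prior on μ is conjugate. Posterior precision = 1/σ₀² + n/σ²; posterior mean is the precision-weighted average of μ₀ and x̄.
σ₀² = 7.73² = 59.7529, σ² = 4.20² = 17.64; σ² + n·σ₀² = 17.64 + 14·59.7529 = 854.1806.
Posterior precision = 1/σ₀² + n/σ² = 1/59.7529 + 14/17.64 = (σ² + n·σ₀²)/(σ₀²σ²) = 854.1806/(59.7529·17.64); posterior variance σₙ² = σ₀²σ²/(σ² + n·σ₀²) = 59.7529·17.64/854.1806 = 1.233979.

1.233979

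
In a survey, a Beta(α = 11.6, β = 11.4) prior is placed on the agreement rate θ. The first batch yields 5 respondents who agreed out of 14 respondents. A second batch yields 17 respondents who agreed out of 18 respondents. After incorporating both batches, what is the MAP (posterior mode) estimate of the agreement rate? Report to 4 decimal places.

The Beta prior is conjugate to a Binomial/Bernoulli likelihood; the update adds successes to α and failures to β.
After batch 1: Beta(11.6+5, 11.4+9) = Beta(16.6, 20.4).
After batch 2: Beta(16.6+17, 20.4+1) = Beta(33.6, 21.4).
Mode of Beta(a,b) for a,b>1 is (a−1)/(a+b−2) = 32.6/53.0 = 0.6151.

0.6151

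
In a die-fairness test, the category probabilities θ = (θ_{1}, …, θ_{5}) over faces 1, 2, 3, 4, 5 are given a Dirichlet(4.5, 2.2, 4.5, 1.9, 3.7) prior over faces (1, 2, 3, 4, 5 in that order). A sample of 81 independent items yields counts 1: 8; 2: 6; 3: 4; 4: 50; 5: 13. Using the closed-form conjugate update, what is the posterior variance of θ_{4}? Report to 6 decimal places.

The Dirichlet prior is conjugate to the Multinomial likelihood: each posterior αⱼ = prior αⱼ + observed count nⱼ.
Posterior concentration: (12.5, 8.2, 8.5, 51.9, 16.7), total = 97.8.
Var[θ_j] = α_j(Σα−α_j)/((Σα)²(Σα+1)) = 51.9·45.9/(97.8²·98.8) = 0.002521.

0.002521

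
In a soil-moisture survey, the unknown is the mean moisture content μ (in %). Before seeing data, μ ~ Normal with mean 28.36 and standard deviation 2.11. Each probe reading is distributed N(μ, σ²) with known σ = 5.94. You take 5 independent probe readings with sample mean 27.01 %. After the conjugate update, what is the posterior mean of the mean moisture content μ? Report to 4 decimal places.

For Normal data with known variance σ², a Normal(μ₀, σ₀²) prior on μ is conjugate. Posterior precision = 1/σ₀² + n/σ²; posterior mean is the precision-weighted average of μ₀ and x̄.
n·x̄ = 5·27.01 = 135.05.
σ₀² = 2.11² = 4.4521, σ² = 5.94² = 35.2836; σ² + n·σ₀² = 35.2836 + 5·4.4521 = 57.5441.
Posterior mean = (μ₀/σ₀² + n·x̄/σ²)/(1/σ₀² + n/σ²) = (σ²·μ₀ + σ₀²·n·x̄)/(σ² + n·σ₀²) = (35.2836·28.36 + 4.4521·135.05)/57.5441 = 1601.899001/57.5441 = 27.8378.

27.8378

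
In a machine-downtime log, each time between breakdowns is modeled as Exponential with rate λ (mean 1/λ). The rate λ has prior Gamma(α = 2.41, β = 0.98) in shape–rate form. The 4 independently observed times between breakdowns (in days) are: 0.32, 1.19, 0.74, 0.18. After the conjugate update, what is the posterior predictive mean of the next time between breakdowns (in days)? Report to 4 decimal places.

With a Gamma(shape α, rate β) prior on the exponential rate λ, the posterior after n observations with total T = Σxᵢ is Gamma(α+n, β+T).
Sum of observations T = 2.43 days; n = 4.
Posterior: Gamma(2.41+4, 0.98+2.43) = Gamma(6.41, 3.41).
The predictive distribution for the next observation is Lomax; its mean is β/(α−1) = 3.41/5.41 = 0.6303.

0.6303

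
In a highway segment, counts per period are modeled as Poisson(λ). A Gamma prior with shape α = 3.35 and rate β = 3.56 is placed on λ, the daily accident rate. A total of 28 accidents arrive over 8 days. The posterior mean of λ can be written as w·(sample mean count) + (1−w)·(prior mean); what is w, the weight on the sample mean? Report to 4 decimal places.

0.6920

With a Gamma(shape α, rate β) prior, the Poisson likelihood is conjugate: the posterior is Gamma(α + ΣXᵢ, β + n).
Posterior mean = (α₀+S)/(β₀+n) = [n/(β₀+n)]·(S/n) + [β₀/(β₀+n)]·(α₀/β₀), so only n and β₀ enter the weight.
Weight on data w = n/(β₀+n) = 8/(3.56+8) = 8/11.56 = 0.6920.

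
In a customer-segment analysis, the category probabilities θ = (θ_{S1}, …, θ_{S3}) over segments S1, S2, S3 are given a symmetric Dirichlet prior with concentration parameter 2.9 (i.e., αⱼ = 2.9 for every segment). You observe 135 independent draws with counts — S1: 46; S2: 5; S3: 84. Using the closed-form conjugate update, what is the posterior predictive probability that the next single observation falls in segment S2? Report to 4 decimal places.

0.0550

The Dirichlet prior is conjugate to the Multinomial likelihood: each posterior αⱼ = prior αⱼ + observed count nⱼ.
Posterior concentration: (48.9, 7.9, 86.9), total = 143.7.
P(next = S2 | data) = α_{S2}/Σα = 0.0550.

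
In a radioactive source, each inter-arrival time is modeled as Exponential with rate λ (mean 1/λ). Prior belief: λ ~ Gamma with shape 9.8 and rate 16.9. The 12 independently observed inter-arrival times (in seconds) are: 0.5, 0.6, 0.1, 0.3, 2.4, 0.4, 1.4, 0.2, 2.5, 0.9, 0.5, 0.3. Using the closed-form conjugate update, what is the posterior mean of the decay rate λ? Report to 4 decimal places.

With a Gamma(shape α, rate β) prior on the exponential rate λ, the posterior after n observations with total T = Σxᵢ is Gamma(α+n, β+T).
Sum of observations T = 10.1 seconds; n = 12.
Posterior: Gamma(9.8+12, 16.9+10.1) = Gamma(21.8, 27.0).
Posterior mean of λ = α/β = 21.8/27.0 = 0.8074.

0.8074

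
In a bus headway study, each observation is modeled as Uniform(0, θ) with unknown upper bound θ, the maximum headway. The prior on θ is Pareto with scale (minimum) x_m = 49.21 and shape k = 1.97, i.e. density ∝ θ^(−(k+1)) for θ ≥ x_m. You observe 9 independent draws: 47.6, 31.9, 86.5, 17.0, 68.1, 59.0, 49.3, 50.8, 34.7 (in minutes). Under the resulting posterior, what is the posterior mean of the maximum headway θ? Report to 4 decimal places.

A Pareto(scale x_m, shape k) prior on the upper bound θ of Uniform(0, θ) is conjugate: posterior is Pareto(max(x_m, max xᵢ), k + n).
Sample maximum = 86.5; prior scale x_m = 49.21 → posterior scale = max = 86.50.
Posterior shape = 1.97 + 9 = 10.97.
E[θ|data] = k·x_m/(k−1) = 10.97·86.50/9.97 = 95.1760.

95.1760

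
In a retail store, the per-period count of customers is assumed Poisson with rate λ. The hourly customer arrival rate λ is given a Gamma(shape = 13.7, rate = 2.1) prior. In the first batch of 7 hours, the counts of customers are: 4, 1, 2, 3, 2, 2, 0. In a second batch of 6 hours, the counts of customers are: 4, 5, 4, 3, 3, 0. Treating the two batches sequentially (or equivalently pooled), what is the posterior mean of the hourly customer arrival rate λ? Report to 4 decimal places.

3.0927

With a Gamma(shape α, rate β) prior, the Poisson likelihood is conjugate: the posterior is Gamma(α + ΣXᵢ, β + n).
Batch 1: sum of counts S = 14 over n = 7 hours.
After batch 1: Gamma(α+S, β+n) = Gamma(13.7+14, 2.1+7) = Gamma(27.7, 9.1).
Batch 2: sum of counts S = 19 over n = 6 hours.
After batch 2: Gamma(α+S, β+n) = Gamma(27.7+19, 9.1+6) = Gamma(46.7, 15.1).
Posterior mean = α/β = 46.7/15.1 = 3.0927.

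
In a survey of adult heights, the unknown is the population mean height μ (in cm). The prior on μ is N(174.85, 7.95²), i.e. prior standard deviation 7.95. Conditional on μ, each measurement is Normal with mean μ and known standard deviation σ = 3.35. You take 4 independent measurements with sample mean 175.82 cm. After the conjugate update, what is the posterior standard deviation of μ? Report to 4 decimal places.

For Normal data with known variance σ², a Normal(μ₀, σ₀²) prior on μ is conjugate. Posterior precision = 1/σ₀² + n/σ²; posterior mean is the precision-weighted average of μ₀ and x̄.
σ₀² = 7.95² = 63.2025, σ² = 3.35² = 11.2225; σ² + n·σ₀² = 11.2225 + 4·63.2025 = 264.0325.
Posterior precision = 1/σ₀² + n/σ² = 1/63.2025 + 4/11.2225 = (σ² + n·σ₀²)/(σ₀²σ²) = 264.0325/(63.2025·11.2225); posterior variance σₙ² = σ₀²σ²/(σ² + n·σ₀²) = 63.2025·11.2225/264.0325 = 2.686374.
Posterior SD = √σₙ² = √(63.2025·11.2225/264.0325) = 1.6390.

1.6390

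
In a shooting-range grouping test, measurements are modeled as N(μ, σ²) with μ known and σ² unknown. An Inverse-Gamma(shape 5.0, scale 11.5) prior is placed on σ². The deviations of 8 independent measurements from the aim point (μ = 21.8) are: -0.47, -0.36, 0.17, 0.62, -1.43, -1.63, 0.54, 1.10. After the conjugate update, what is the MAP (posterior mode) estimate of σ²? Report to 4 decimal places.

With known mean μ and an Inverse-Gamma(α, β) prior on σ², the Normal likelihood is conjugate: posterior is Inv-Gamma(α + n/2, β + Σ(xᵢ−μ)²/2).
Σ(xᵢ−μ)² = (-0.47)² + (-0.36)² + (0.17)² + (0.62)² + (-1.43)² + (-1.63)² + (0.54)² + (1.10)² = 6.9672.
Posterior: Inv-Gamma(5.0 + 8/2, 11.5 + 6.9672/2) = Inv-Gamma(9.00, 14.98360).
Mode = β/(α+1) = 14.98360/10.00 = 1.4984.

1.4984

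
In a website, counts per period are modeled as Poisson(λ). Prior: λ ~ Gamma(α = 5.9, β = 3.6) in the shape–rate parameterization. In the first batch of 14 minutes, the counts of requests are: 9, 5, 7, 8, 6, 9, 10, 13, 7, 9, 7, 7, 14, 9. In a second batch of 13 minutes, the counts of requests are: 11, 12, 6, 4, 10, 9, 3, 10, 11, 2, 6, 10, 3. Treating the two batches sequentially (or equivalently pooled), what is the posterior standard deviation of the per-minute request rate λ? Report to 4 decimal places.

0.4879

With a Gamma(shape α, rate β) prior, the Poisson likelihood is conjugate: the posterior is Gamma(α + ΣXᵢ, β + n).
Batch 1: sum of counts S = 120 over n = 14 minutes.
After batch 1: Gamma(α+S, β+n) = Gamma(5.9+120, 3.6+14) = Gamma(125.9, 17.6).
Batch 2: sum of counts S = 97 over n = 13 minutes.
After batch 2: Gamma(α+S, β+n) = Gamma(125.9+97, 17.6+13) = Gamma(222.9, 30.6).
SD = √α/β = √222.9/30.6 = 0.4879.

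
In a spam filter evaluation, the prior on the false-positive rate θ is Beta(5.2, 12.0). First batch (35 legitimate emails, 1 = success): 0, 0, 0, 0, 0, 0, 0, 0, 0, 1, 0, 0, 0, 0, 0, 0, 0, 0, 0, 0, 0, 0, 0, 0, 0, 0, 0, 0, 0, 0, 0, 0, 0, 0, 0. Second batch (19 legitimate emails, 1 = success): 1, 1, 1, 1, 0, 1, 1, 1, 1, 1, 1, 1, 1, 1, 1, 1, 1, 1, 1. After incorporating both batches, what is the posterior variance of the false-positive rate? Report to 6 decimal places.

0.003108

The Beta prior is conjugate to a Binomial/Bernoulli likelihood; the update adds successes to α and failures to β.
After batch 1: Beta(5.2+1, 12.0+34) = Beta(6.2, 46.0).
After batch 2: Beta(6.2+18, 46.0+1) = Beta(24.2, 47.0).
Var = αβ/((α+β)²(α+β+1)) = 24.2·47.0/(71.2²·72.2) = 0.003108.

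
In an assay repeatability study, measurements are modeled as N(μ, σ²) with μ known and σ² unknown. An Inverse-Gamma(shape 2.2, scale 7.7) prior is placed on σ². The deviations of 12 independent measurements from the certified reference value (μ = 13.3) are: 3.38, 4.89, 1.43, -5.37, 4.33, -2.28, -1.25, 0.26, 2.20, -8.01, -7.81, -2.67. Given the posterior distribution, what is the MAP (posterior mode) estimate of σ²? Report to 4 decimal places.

With known mean μ and an Inverse-Gamma(α, β) prior on σ², the Normal likelihood is conjugate: posterior is Inv-Gamma(α + n/2, β + Σ(xᵢ−μ)²/2).
Σ(xᵢ−μ)² = (3.38)² + (4.89)² + (1.43)² + (-5.37)² + (4.33)² + (-2.28)² + (-1.25)² + (0.26)² + (2.20)² + (-8.01)² + (-7.81)² + (-2.67)² = 228.9208.
Posterior: Inv-Gamma(2.2 + 12/2, 7.7 + 228.9208/2) = Inv-Gamma(8.20, 122.16040).
Mode = β/(α+1) = 122.16040/9.20 = 13.2783.

13.2783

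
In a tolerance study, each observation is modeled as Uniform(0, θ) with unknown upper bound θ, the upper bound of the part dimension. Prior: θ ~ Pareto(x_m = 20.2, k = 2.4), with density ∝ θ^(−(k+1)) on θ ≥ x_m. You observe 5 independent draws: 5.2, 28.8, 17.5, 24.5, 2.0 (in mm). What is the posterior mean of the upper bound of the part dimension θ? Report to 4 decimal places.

33.3000

A Pareto(scale x_m, shape k) prior on the upper bound θ of Uniform(0, θ) is conjugate: posterior is Pareto(max(x_m, max xᵢ), k + n).
Sample maximum = 28.8; prior scale x_m = 20.2 → posterior scale = max = 28.8.
Posterior shape = 2.4 + 5 = 7.4.
E[θ|data] = k·x_m/(k−1) = 7.4·28.8/6.4 = 33.3000.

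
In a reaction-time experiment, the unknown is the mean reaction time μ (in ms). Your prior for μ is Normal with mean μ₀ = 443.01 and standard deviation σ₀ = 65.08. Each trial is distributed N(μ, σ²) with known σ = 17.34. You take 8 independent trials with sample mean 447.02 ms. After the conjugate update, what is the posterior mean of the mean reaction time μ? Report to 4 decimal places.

446.9847

For Normal data with known variance σ², a Normal(μ₀, σ₀²) prior on μ is conjugate. Posterior precision = 1/σ₀² + n/σ²; posterior mean is the precision-weighted average of μ₀ and x̄.
n·x̄ = 8·447.02 = 3576.16.
σ₀² = 65.08² = 4235.4064, σ² = 17.34² = 300.6756; σ² + n·σ₀² = 300.6756 + 8·4235.4064 = 34183.9268.
Posterior mean = (μ₀/σ₀² + n·x̄/σ²)/(1/σ₀² + n/σ²) = (σ²·μ₀ + σ₀²·n·x̄)/(σ² + n·σ₀²) = (300.6756·443.01 + 4235.4064·3576.16)/34183.9268 = 15279693.24898/34183.9268 = 446.9847.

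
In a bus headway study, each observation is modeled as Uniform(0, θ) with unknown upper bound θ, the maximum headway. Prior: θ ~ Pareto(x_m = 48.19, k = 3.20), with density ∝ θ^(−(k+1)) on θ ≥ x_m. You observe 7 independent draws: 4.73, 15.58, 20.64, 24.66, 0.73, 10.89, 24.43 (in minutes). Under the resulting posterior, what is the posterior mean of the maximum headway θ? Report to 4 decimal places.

53.4280

A Pareto(scale x_m, shape k) prior on the upper bound θ of Uniform(0, θ) is conjugate: posterior is Pareto(max(x_m, max xᵢ), k + n).
Sample maximum = 24.66; prior scale x_m = 48.19 → posterior scale = max = 48.19.
Posterior shape = 3.20 + 7 = 10.20.
E[θ|data] = k·x_m/(k−1) = 10.20·48.19/9.20 = 53.4280.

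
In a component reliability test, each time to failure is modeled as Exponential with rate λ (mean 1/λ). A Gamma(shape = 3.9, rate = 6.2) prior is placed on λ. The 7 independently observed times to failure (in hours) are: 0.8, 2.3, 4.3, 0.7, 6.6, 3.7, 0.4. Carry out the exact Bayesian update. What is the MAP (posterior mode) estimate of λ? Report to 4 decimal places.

With a Gamma(shape α, rate β) prior on the exponential rate λ, the posterior after n observations with total T = Σxᵢ is Gamma(α+n, β+T).
Sum of observations T = 18.8 hours; n = 7.
Posterior: Gamma(3.9+7, 6.2+18.8) = Gamma(10.9, 25.0).
Mode = (α−1)/β = 0.3960.

0.3960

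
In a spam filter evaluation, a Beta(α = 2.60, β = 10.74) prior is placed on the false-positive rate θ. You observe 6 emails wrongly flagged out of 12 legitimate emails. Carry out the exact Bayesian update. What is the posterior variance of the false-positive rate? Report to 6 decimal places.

The Beta prior is conjugate to a Binomial/Bernoulli likelihood; the update adds successes to α and failures to β.
Posterior: Beta(α+k, β+n−k) = Beta(2.60+6, 10.74+6) = Beta(8.60, 16.74).
Var = αβ/((α+β)²(α+β+1)) = 8.60·16.74/(25.34²·26.34) = 0.008512.

0.008512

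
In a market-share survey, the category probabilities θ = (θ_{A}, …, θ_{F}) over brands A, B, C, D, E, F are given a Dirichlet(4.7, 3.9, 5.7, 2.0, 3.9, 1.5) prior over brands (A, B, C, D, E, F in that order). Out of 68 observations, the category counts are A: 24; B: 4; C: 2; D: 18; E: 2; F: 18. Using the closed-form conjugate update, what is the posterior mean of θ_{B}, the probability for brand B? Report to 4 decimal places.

0.0881

The Dirichlet prior is conjugate to the Multinomial likelihood: each posterior αⱼ = prior αⱼ + observed count nⱼ.
Posterior concentration: (28.7, 7.9, 7.7, 20.0, 5.9, 19.5), total = 89.7.
E[θ_{B}|data] = α_{B}/Σα = 7.9/89.7 = 0.0881.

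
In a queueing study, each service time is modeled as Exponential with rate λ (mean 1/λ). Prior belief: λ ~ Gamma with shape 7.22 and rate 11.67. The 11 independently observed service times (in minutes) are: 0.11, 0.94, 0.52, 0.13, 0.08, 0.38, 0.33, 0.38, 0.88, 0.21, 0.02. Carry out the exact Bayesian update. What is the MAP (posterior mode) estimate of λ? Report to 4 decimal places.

With a Gamma(shape α, rate β) prior on the exponential rate λ, the posterior after n observations with total T = Σxᵢ is Gamma(α+n, β+T).
Sum of observations T = 3.98 minutes; n = 11.
Posterior: Gamma(7.22+11, 11.67+3.98) = Gamma(18.22, 15.65).
Mode = (α−1)/β = 1.1003.

1.1003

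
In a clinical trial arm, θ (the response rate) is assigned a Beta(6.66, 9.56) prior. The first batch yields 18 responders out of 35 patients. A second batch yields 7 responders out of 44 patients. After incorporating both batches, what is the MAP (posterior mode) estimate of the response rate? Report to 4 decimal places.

0.3289

The Beta prior is conjugate to a Binomial/Bernoulli likelihood; the update adds successes to α and failures to β.
After batch 1: Beta(6.66+18, 9.56+17) = Beta(24.66, 26.56).
After batch 2: Beta(24.66+7, 26.56+37) = Beta(31.66, 63.56).
Mode of Beta(a,b) for a,b>1 is (a−1)/(a+b−2) = 30.66/93.22 = 0.3289.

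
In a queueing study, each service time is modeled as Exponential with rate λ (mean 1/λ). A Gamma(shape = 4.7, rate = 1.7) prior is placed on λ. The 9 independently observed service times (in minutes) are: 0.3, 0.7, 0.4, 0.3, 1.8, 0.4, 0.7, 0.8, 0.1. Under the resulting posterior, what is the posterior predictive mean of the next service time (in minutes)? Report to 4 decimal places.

With a Gamma(shape α, rate β) prior on the exponential rate λ, the posterior after n observations with total T = Σxᵢ is Gamma(α+n, β+T).
Sum of observations T = 5.5 minutes; n = 9.
Posterior: Gamma(4.7+9, 1.7+5.5) = Gamma(13.7, 7.2).
The predictive distribution for the next observation is Lomax; its mean is β/(α−1) = 7.2/12.7 = 0.5669.

0.5669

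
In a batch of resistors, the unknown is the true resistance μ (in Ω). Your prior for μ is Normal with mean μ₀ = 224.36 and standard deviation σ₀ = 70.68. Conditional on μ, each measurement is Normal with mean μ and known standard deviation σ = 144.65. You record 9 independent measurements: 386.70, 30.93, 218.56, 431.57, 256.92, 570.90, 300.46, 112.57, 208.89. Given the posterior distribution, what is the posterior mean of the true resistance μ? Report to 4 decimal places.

For Normal data with known variance σ², a Normal(μ₀, σ₀²) prior on μ is conjugate. Posterior precision = 1/σ₀² + n/σ²; posterior mean is the precision-weighted average of μ₀ and x̄.
Σxᵢ = 386.70 + 30.93 + 218.56 + 431.57 + 256.92 + 570.90 + 300.46 + 112.57 + 208.89 = 2517.5, so n·x̄ = 2517.5.
σ₀² = 70.68² = 4995.6624, σ² = 144.65² = 20923.6225; σ² + n·σ₀² = 20923.6225 + 9·4995.6624 = 65884.5841.
Posterior mean = (μ₀/σ₀² + n·x̄/σ²)/(1/σ₀² + n/σ²) = (σ²·μ₀ + σ₀²·n·x̄)/(σ² + n·σ₀²) = (20923.6225·224.36 + 4995.6624·2517.5)/65884.5841 = 17271004.0361/65884.5841 = 262.1403.

262.1403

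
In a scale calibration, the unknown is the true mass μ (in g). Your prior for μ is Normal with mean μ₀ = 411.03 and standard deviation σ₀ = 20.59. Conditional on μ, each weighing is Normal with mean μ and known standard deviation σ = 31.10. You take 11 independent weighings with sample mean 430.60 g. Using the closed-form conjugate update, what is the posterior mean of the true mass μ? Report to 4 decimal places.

427.2383

For Normal data with known variance σ², a Normal(μ₀, σ₀²) prior on μ is conjugate. Posterior precision = 1/σ₀² + n/σ²; posterior mean is the precision-weighted average of μ₀ and x̄.
n·x̄ = 11·430.60 = 4736.6.
σ₀² = 20.59² = 423.9481, σ² = 31.10² = 967.21; σ² + n·σ₀² = 967.21 + 11·423.9481 = 5630.6391.
Posterior mean = (μ₀/σ₀² + n·x̄/σ²)/(1/σ₀² + n/σ²) = (σ²·μ₀ + σ₀²·n·x̄)/(σ² + n·σ₀²) = (967.21·411.03 + 423.9481·4736.6)/5630.6391 = 2405624.89676/5630.6391 = 427.2383.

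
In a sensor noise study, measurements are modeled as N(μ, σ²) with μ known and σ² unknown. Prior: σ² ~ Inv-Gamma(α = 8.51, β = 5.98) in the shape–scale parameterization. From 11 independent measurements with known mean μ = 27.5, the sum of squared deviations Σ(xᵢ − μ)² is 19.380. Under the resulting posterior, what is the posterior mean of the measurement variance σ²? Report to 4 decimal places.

1.2045

With known mean μ and an Inverse-Gamma(α, β) prior on σ², the Normal likelihood is conjugate: posterior is Inv-Gamma(α + n/2, β + Σ(xᵢ−μ)²/2).
Posterior: Inv-Gamma(8.51 + 11/2, 5.98 + 19.380/2) = Inv-Gamma(14.01, 15.6700).
E[σ²|data] = β/(α−1) = 15.6700/13.01 = 1.2045.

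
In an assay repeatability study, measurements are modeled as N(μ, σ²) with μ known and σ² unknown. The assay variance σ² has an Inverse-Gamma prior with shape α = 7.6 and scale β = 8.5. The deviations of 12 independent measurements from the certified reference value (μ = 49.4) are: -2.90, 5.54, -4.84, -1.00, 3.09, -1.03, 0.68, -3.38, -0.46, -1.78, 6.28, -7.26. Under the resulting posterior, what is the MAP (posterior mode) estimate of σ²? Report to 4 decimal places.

With known mean μ and an Inverse-Gamma(α, β) prior on σ², the Normal likelihood is conjugate: posterior is Inv-Gamma(α + n/2, β + Σ(xᵢ−μ)²/2).
Σ(xᵢ−μ)² = (-2.90)² + (5.54)² + (-4.84)² + (-1.00)² + (3.09)² + (-1.03)² + (0.68)² + (-3.38)² + (-0.46)² + (-1.78)² + (6.28)² + (-7.26)² = 181.5490.
Posterior: Inv-Gamma(7.6 + 12/2, 8.5 + 181.5490/2) = Inv-Gamma(13.60, 99.27450).
Mode = β/(α+1) = 99.27450/14.60 = 6.7996.

6.7996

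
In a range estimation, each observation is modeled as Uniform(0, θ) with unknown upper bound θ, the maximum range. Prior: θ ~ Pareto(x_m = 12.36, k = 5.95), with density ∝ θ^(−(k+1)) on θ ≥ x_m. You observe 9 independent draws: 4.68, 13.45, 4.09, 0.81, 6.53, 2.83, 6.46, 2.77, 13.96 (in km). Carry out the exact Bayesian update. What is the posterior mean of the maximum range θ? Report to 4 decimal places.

14.9607

A Pareto(scale x_m, shape k) prior on the upper bound θ of Uniform(0, θ) is conjugate: posterior is Pareto(max(x_m, max xᵢ), k + n).
Sample maximum = 13.96; prior scale x_m = 12.36 → posterior scale = max = 13.96.
Posterior shape = 5.95 + 9 = 14.95.
E[θ|data] = k·x_m/(k−1) = 14.95·13.96/13.95 = 14.9607.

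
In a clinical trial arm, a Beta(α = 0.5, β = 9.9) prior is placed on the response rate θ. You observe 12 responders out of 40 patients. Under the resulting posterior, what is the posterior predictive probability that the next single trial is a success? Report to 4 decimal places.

0.2480

The Beta prior is conjugate to a Binomial/Bernoulli likelihood; the update adds successes to α and failures to β.
Posterior: Beta(α+k, β+n−k) = Beta(0.5+12, 9.9+28) = Beta(12.5, 37.9).
For a single future Bernoulli trial, P(success | data) = α/(α+β) = 0.2480.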